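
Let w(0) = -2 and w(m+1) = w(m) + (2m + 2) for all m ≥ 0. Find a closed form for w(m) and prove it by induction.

Claim: w(m) = m^2 + m − 2.

Base case: w(0) = -2, and 0^2 + 0 − 2 = -2.
Assume w(k) = k^2 + k − 2.
Then w(k+1) = w(k) + (2k + 2) = (k^2 + k − 2) + (2k + 2) = k^2 + 3k,
and (k+1)^2 + (k+1) − 2 = k^2 + 3k.
Hence w(m) = m^2 + m − 2 for every m ≥ 0, by induction.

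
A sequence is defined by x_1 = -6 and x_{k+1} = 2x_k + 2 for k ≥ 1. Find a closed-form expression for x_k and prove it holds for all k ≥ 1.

Claim: x_k = -2^{k+1} − 2.

Base case: x_1 = -6, and -2^{1+1} − 2 = -4 − 2 = -6.
Assume x_j = -2^{j+1} − 2 for some j ≥ 1.
Then x_{j+1} = 2x_j + 2 = 2·(-2^{j+1} − 2) + 2 = -2^{j+2} − 4 + 2 = -2^{j+2} − 2.
By induction, x_k = -2^{k+1} − 2 for all k ≥ 1.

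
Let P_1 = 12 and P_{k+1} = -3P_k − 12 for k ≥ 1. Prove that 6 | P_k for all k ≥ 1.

Base case: P_1 = 12 = 6·2, so 6 | P_1.
Assume 6 | P_m, so P_m = 6t for some integer t.
Then P_{m+1} = -3P_m − 12 = -3·(6t) − 12 = 6(-3t − 2), so 6 | P_{m+1}.
This completes the inductive step, so 6 | P_k for all k ≥ 1.

6 | P_k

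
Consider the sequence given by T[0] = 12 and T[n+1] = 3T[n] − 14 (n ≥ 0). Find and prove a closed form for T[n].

Claim: T[n] = 5·3^n + 7.

Base case: T[0] = 12, and 5·3^0 + 7 = 5 + 7 = 12.
Assume T[r] = 5·3^r + 7 for some r ≥ 0.
Then T[r+1] = 3T[r] − 14 = 3·(5·3^r + 7) − 14 = 15·3^r + 21 − 14 = 5·3^{r+1} + 7.
So the formula holds for r+1, and by induction T[n] = 5·3^n + 7 for all n ≥ 0.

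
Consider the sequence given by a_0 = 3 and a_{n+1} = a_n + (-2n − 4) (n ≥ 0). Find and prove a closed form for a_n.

Claim: a_n = -n^2 − 3n + 3.

Base case: a_0 = 3, and -0^2 − 3·0 + 3 = 3.
Assume a_m = -m^2 − 3m + 3.
Then a_{m+1} = a_m + (-2m − 4) = (-m^2 − 3m + 3) + (-2m − 4) = -m^2 − 5m − 1,
and -(m+1)^2 − 3·(m+1) + 3 = -m^2 − 5m − 1.
Hence a_n = -n^2 − 3n + 3 for every n ≥ 0, by induction.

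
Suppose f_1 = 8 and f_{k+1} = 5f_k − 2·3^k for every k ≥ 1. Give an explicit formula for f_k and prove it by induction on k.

Claim: f_k = 5^k + 3^k.

Base case: f_1 = 8, and 5^1 + 3^1 = 5 + 3 = 8.
Assume f_r = 5^r + 3^r for some r ≥ 1.
Then f_{r+1} = 5f_r − 2·3^r = 5·(5^r + 3^r) − 2·3^r = 5^{r+1} + 5·3^r − 2·3^r = 5^{r+1} + 3·3^r = 5^{r+1} + 3^{r+1}.
This completes the inductive step, so f_k = 5^k + 3^k for all k ≥ 1.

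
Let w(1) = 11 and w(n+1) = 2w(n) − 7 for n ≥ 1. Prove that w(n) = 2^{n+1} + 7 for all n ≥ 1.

Base case: w(1) = 11, and 2^{1+1} + 7 = 4 + 7 = 11.
Assume w(j) = 2^{j+1} + 7 for some j ≥ 1.
Then w(j+1) = 2w(j) − 7 = 2·(2^{j+1} + 7) − 7 = 2^{j+2} + 14 − 7 = 2^{j+2} + 7.
Hence w(n) = 2^{n+1} + 7 for every n ≥ 1, by induction.

w(n) = 2^{n+1} + 7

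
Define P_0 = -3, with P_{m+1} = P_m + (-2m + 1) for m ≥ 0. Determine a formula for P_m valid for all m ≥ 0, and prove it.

Claim: P_m = -m^2 + 2m − 3.

Base case: P_0 = -3, and -0^2 + 2·0 − 3 = -3.
Assume P_r = -r^2 + 2r − 3.
Then P_{r+1} = P_r + (-2r + 1) = (-r^2 + 2r − 3) + (-2r + 1) = -r^2 − 2,
and -(r+1)^2 + 2·(r+1) − 3 = -r^2 − 2.
Hence P_m = -m^2 + 2m − 3 for every m ≥ 0, by induction.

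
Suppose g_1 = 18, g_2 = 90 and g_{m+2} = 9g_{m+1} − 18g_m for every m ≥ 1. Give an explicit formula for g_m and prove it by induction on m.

Claim: g_m = 2·3^m + 2·6^m.

Base cases: g_1 = 18 and 2·3^1 + 2·6^1 = 18; g_2 = 90 and 2·3^2 + 2·6^2 = 90.
Assume g_j = 2·3^j + 2·6^j for all 1 ≤ j ≤ r, where r ≥ 2.
Then g_{r+1} = 9g_r − 18g_{r−1} = 9·(2·3^r + 2·6^r) − 18·(2·3^{r−1} + 2·6^{r−1}) = 2·(9·3 − 18)3^{r−1} + 2·(9·6 − 18)6^{r−1} = 18·3^{r−1} + 72·6^{r−1} = 2·3^{r+1} + 2·6^{r+1}.
This completes the inductive step, so g_m = 2·3^m + 2·6^m for all m ≥ 1.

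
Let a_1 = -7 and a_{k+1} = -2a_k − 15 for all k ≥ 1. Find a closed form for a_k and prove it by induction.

Claim: a_k = (-2)^k − 5.

Base case: a_1 = -7, and (-2)^1 − 5 = -2 − 5 = -7.
Assume a_m = (-2)^m − 5 for some m ≥ 1.
Then a_{m+1} = -2a_m − 15 = -2·((-2)^m − 5) − 15 = -2·(-2)^m + 10 − 15 = (-2)^{m+1} − 5.
So the formula holds for m+1, and by induction a_k = (-2)^k − 5 for all k ≥ 1.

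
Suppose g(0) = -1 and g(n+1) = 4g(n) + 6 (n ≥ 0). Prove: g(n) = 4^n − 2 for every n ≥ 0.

Base case: g(0) = -1, and 4^0 − 2 = 1 − 2 = -1.
Assume g(m) = 4^m − 2 for some m ≥ 0.
Then g(m+1) = 4g(m) + 6 = 4·(4^m − 2) + 6 = 4^{m+1} − 8 + 6 = 4^{m+1} − 2.
This completes the inductive step, so g(n) = 4^n − 2 for all n ≥ 0.

g(n) = 4^n − 2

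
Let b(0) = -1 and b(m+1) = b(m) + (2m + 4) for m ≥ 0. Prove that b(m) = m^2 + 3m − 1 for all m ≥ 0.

Base case: b(0) = -1, and 0^2 + 3·0 − 1 = -1.
Assume b(j) = j^2 + 3j − 1.
Then b(j+1) = b(j) + (2j + 4) = (j^2 + 3j − 1) + (2j + 4) = j^2 + 5j + 3,
and (j+1)^2 + 3·(j+1) − 1 = j^2 + 5j + 3.
This completes the inductive step, so b(m) = m^2 + 3m − 1 for all m ≥ 0.

b(m) = m^2 + 3m − 1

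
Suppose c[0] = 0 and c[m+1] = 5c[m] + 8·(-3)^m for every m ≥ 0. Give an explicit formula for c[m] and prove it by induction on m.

Claim: c[m] = 5^m − (-3)^m.

Base case: c[0] = 0, and 5^0 − (-3)^0 = 1 − 1 = 0.
Assume c[j] = 5^j − (-3)^j for some j ≥ 0.
Then c[j+1] = 5c[j] + 8·(-3)^j = 5·(5^j − (-3)^j) + 8·(-3)^j = 5^{j+1} − 5·(-3)^j + 8·(-3)^j = 5^{j+1} + 3·(-3)^j = 5^{j+1} − (-3)^{j+1}.
This completes the inductive step, so c[m] = 5^m − (-3)^m for all m ≥ 0.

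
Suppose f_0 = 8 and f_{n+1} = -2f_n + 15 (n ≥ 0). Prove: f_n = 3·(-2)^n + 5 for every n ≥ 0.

Base case: f_0 = 8, and 3·(-2)^0 + 5 = 3 + 5 = 8.
Assume f_r = 3·(-2)^r + 5 for some r ≥ 0.
Then f_{r+1} = -2f_r + 15 = -2·(3·(-2)^r + 5) + 15 = -6·(-2)^r − 10 + 15 = 3·(-2)^{r+1} + 5.
By induction, f_n = 3·(-2)^n + 5 for all n ≥ 0.

f_n = 3·(-2)^n + 5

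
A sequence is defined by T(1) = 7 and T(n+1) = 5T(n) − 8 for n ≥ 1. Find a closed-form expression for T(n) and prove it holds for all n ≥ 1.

Claim: T(n) = 5^n + 2.

Base case: T(1) = 7, and 5^1 + 2 = 5 + 2 = 7.
Assume T(m) = 5^m + 2 for some m ≥ 1.
Then T(m+1) = 5T(m) − 8 = 5·(5^m + 2) − 8 = 5^{m+1} + 10 − 8 = 5^{m+1} + 2.
This completes the inductive step, so T(n) = 5^n + 2 for all n ≥ 1.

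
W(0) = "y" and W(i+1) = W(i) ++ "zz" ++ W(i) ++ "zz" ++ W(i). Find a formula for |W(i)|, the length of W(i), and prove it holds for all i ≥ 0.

Claim: |W(i)| = 3^{i+1} − 2.

Base case: |W(0)| = 1, and 3^{0+1} − 2 = 1.
Assume |W(r)| = 3^{r+1} − 2.
Then |W(r+1)| = 3|W(r)| + 4 = 3(3^{r+1} − 2) + 4 = 3^{r+2} − 6 + 4 = 3^{r+2} − 2.
Hence |W(i)| = 3^{i+1} − 2 for every i ≥ 0, by induction.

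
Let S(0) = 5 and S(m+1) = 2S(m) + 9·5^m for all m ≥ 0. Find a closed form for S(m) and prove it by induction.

Claim: S(m) = 2·2^m + 3·5^m.

Base case: S(0) = 5, and 2·2^0 + 3·5^0 = 2 + 3 = 5.
Assume S(k) = 2·2^k + 3·5^k for some k ≥ 0.
Then S(k+1) = 2S(k) + 9·5^k = 2·(2·2^k + 3·5^k) + 9·5^k = 2·2^{k+1} + 6·5^k + 9·5^k = 2·2^{k+1} + 15·5^k = 2·2^{k+1} + 3·5^{k+1}.
By induction, S(m) = 2·2^m + 3·5^m for all m ≥ 0.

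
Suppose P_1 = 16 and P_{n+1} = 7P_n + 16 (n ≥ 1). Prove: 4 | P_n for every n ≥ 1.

Base case: P_1 = 16 = 4·4, so 4 | P_1.
Assume 4 | P_k, so P_k = 4t for some integer t.
Then P_{k+1} = 7P_k + 16 = 7·(4t) + 16 = 4(7t + 4), so 4 | P_{k+1}.
Hence 4 | P_n for every n ≥ 1, by induction.

4 | P_n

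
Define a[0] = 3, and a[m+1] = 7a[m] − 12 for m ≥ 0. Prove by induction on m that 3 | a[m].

Base case: a[0] = 3 = 3·1, so 3 | a[0].
Assume 3 | a[k], so a[k] = 3t for some integer t.
Then a[k+1] = 7a[k] − 12 = 7·(3t) − 12 = 3(7t − 4), so 3 | a[k+1].
Hence 3 | a[m] for every m ≥ 0, by induction.

3 | a[m]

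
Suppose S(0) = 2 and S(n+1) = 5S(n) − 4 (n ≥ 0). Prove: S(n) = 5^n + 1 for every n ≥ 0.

Base case: S(0) = 2, and 5^0 + 1 = 1 + 1 = 2.
Assume S(r) = 5^r + 1 for some r ≥ 0.
Then S(r+1) = 5S(r) − 4 = 5·(5^r + 1) − 4 = 5^{r+1} + 5 − 4 = 5^{r+1} + 1.
Hence S(n) = 5^n + 1 for every n ≥ 0, by induction.

S(n) = 5^n + 1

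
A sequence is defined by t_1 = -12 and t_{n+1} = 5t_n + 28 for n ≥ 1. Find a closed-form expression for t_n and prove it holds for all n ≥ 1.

Claim: t_n = -5^n − 7.

Base case: t_1 = -12, and -5^1 − 7 = -5 − 7 = -12.
Assume t_m = -5^m − 7 for some m ≥ 1.
Then t_{m+1} = 5t_m + 28 = 5·(-5^m − 7) + 28 = -5^{m+1} − 35 + 28 = -5^{m+1} − 7.
Hence t_n = -5^n − 7 for every n ≥ 1, by induction.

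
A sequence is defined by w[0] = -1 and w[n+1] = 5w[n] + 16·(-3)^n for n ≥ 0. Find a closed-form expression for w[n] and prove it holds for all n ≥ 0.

Claim: w[n] = 5^n − 2·(-3)^n.

Base case: w[0] = -1, and 5^0 − 2·(-3)^0 = 1 − 2 = -1.
Assume w[r] = 5^r − 2·(-3)^r for some r ≥ 0.
Then w[r+1] = 5w[r] + 16·(-3)^r = 5·(5^r − 2·(-3)^r) + 16·(-3)^r = 5^{r+1} − 10·(-3)^r + 16·(-3)^r = 5^{r+1} + 6·(-3)^r = 5^{r+1} − 2·(-3)^{r+1}.
By induction, w[n] = 5^n − 2·(-3)^n for all n ≥ 0.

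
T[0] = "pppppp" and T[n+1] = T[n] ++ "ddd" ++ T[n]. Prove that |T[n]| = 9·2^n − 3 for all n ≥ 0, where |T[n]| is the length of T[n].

Base case: |T[0]| = 6, and 9·2^0 − 3 = 6.
Assume |T[k]| = 9·2^k − 3.
Then |T[k+1]| = |T[k]| + 3 + |T[k]| = 2|T[k]| + 3 = 2(9·2^k − 3) + 3 = 9·2^{k+1} − 6 + 3 = 9·2^{k+1} − 3.
So the formula holds for k+1, and by induction |T[n]| = 9·2^n − 3 for all n ≥ 0.

|T[n]| = 9·2^n − 3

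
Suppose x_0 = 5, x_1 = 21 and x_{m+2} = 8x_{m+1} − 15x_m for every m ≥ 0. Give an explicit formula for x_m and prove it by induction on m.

Claim: x_m = 3·5^m + 2·3^m.

Base cases: x_0 = 5 and 3·5^0 + 2·3^0 = 5; x_1 = 21 and 3·5^1 + 2·3^1 = 21.
Assume x_i = 3·5^i + 2·3^i for all 0 ≤ i ≤ j, where j ≥ 1.
Then x_{j+1} = 8x_j − 15x_{j−1} = 8·(3·5^j + 2·3^j) − 15·(3·5^{j−1} + 2·3^{j−1}) = 3·(8·5 − 15)5^{j−1} + 2·(8·3 − 15)3^{j−1} = 75·5^{j−1} + 18·3^{j−1} = 3·5^{j+1} + 2·3^{j+1}.
By strong induction, x_m = 3·5^m + 2·3^m for all m ≥ 0.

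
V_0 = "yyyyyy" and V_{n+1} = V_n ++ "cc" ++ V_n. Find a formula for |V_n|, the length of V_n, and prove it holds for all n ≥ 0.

Claim: |V_n| = 2^{n+3} − 2.

Base case: |V_0| = 6, and 2^{0+3} − 2 = 6.
Assume |V_r| = 2^{r+3} − 2.
Then |V_{r+1}| = |V_r| + 2 + |V_r| = 2|V_r| + 2 = 2(2^{r+3} − 2) + 2 = 2^{r+1+3} − 4 + 2 = 2^{r+1+3} − 2.
So the formula holds for r+1, and by induction |V_n| = 2^{n+3} − 2 for all n ≥ 0.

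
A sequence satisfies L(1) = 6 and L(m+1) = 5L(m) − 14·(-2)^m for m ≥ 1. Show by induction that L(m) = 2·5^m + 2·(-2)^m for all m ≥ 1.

Base case: L(1) = 6, and 2·5^1 + 2·(-2)^1 = 10 − 4 = 6.
Assume L(k) = 2·5^k + 2·(-2)^k for some k ≥ 1.
Then L(k+1) = 5L(k) − 14·(-2)^k = 5·(2·5^k + 2·(-2)^k) − 14·(-2)^k = 2·5^{k+1} + 10·(-2)^k − 14·(-2)^k = 2·5^{k+1} − 4·(-2)^k = 2·5^{k+1} + 2·(-2)^{k+1}.
Hence L(m) = 2·5^m + 2·(-2)^m for every m ≥ 1, by induction.

L(m) = 2·5^m + 2·(-2)^m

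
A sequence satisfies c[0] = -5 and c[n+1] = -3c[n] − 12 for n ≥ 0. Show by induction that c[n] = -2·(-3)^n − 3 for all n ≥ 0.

Base case: c[0] = -5, and -2·(-3)^0 − 3 = -2 − 3 = -5.
Assume c[m] = -2·(-3)^m − 3 for some m ≥ 0.
Then c[m+1] = -3c[m] − 12 = -3·(-2·(-3)^m − 3) − 12 = 6·(-3)^m + 9 − 12 = -2·(-3)^{m+1} − 3.
By induction, c[n] = -2·(-3)^n − 3 for all n ≥ 0.

c[n] = -2·(-3)^n − 3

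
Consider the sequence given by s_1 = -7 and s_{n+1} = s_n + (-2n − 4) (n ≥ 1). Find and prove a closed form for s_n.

Claim: s_n = -n^2 − 3n − 3.

Base case: s_1 = -7, and -1^2 − 3·1 − 3 = -7.
Assume s_r = -r^2 − 3r − 3.
Then s_{r+1} = s_r + (-2r − 4) = (-r^2 − 3r − 3) + (-2r − 4) = -r^2 − 5r − 7,
and -(r+1)^2 − 3·(r+1) − 3 = -r^2 − 5r − 7.
By induction, s_n = -n^2 − 3n − 3 for all n ≥ 1.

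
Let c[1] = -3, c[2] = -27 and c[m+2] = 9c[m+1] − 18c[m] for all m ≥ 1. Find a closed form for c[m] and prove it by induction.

Claim: c[m] = 3^m − 6^m.

Base cases: c[1] = -3 and 3^1 − 6^1 = -3; c[2] = -27 and 3^2 − 6^2 = -27.
Assume c[i] = 3^i − 6^i for all 1 ≤ i ≤ j, where j ≥ 2.
Then c[j+1] = 9c[j] − 18c[j−1] = 9·(3^j − 6^j) − 18·(3^{j−1} − 6^{j−1}) = (9·3 − 18)3^{j−1} − (9·6 − 18)6^{j−1} = 9·3^{j−1} − 36·6^{j−1} = 3^{j+1} − 6^{j+1}.
Hence c[m] = 3^m − 6^m for every m ≥ 1, by strong induction.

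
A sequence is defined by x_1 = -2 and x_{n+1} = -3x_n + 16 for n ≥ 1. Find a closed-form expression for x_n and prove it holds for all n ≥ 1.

Claim: x_n = 2·(-3)^n + 4.

Base case: x_1 = -2, and 2·(-3)^1 + 4 = -6 + 4 = -2.
Assume x_r = 2·(-3)^r + 4 for some r ≥ 1.
Then x_{r+1} = -3x_r + 16 = -3·(2·(-3)^r + 4) + 16 = -6·(-3)^r − 12 + 16 = 2·(-3)^{r+1} + 4.
So the formula holds for r+1, and by induction x_n = 2·(-3)^n + 4 for all n ≥ 1.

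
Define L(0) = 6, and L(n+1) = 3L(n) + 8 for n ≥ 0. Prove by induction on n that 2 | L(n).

Base case: L(0) = 6 = 2·3, so 2 | L(0).
Assume 2 | L(m), so L(m) = 2t for some integer t.
Then L(m+1) = 3L(m) + 8 = 3·(2t) + 8 = 2(3t + 4), so 2 | L(m+1).
This completes the inductive step, so 2 | L(n) for all n ≥ 0.

2 | L(n)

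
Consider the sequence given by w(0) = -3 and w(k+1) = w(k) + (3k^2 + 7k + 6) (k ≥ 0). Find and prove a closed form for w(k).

Claim: w(k) = k^3 + 2k^2 + 3k − 3.

Base case: w(0) = -3, and 0^3 + 2·0^2 + 3·0 − 3 = -3.
Assume w(m) = m^3 + 2m^2 + 3m − 3.
Then w(m+1) = w(m) + (3m^2 + 7m + 6) = (m^3 + 2m^2 + 3m − 3) + (3m^2 + 7m + 6) = m^3 + 5m^2 + 10m + 3,
and (m+1)^3 + 2·(m+1)^2 + 3·(m+1) − 3 = m^3 + 5m^2 + 10m + 3.
Hence w(k) = k^3 + 2k^2 + 3k − 3 for every k ≥ 0, by induction.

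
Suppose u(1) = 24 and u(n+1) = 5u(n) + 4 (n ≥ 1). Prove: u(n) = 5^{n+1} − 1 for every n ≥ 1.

Base case: u(1) = 24, and 5^{1+1} − 1 = 25 − 1 = 24.
Assume u(j) = 5^{j+1} − 1 for some j ≥ 1.
Then u(j+1) = 5u(j) + 4 = 5·(5^{j+1} − 1) + 4 = 5^{j+2} − 5 + 4 = 5^{j+2} − 1.
This completes the inductive step, so u(n) = 5^{n+1} − 1 for all n ≥ 1.

u(n) = 5^{n+1} − 1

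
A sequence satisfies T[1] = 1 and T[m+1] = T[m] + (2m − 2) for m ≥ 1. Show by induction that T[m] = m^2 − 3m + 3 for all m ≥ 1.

Base case: T[1] = 1, and 1^2 − 3·1 + 3 = 1.
Assume T[r] = r^2 − 3r + 3.
Then T[r+1] = T[r] + (2r − 2) = (r^2 − 3r + 3) + (2r − 2) = r^2 − r + 1,
and (r+1)^2 − 3·(r+1) + 3 = r^2 − r + 1.
Hence T[m] = m^2 − 3m + 3 for every m ≥ 1, by induction.

T[m] = m^2 − 3m + 3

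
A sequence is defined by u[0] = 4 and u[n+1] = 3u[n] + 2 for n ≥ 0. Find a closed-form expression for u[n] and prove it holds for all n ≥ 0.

Claim: u[n] = 5·3^n − 1.

Base case: u[0] = 4, and 5·3^0 − 1 = 5 − 1 = 4.
Assume u[k] = 5·3^k − 1 for some k ≥ 0.
Then u[k+1] = 3u[k] + 2 = 3·(5·3^k − 1) + 2 = 15·3^k − 3 + 2 = 5·3^{k+1} − 1.
So the formula holds for k+1, and by induction u[n] = 5·3^n − 1 for all n ≥ 0.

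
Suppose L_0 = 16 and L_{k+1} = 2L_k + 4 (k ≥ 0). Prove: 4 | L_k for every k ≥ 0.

Base case: L_0 = 16 = 4·4, so 4 | L_0.
Assume 4 | L_r, so L_r = 4t for some integer t.
Then L_{r+1} = 2L_r + 4 = 2·(4t) + 4 = 4(2t + 1), so 4 | L_{r+1}.
By induction, 4 | L_k for all k ≥ 0.

4 | L_k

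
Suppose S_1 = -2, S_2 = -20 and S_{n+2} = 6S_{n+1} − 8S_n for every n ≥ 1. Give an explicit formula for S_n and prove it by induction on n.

Claim: S_n = 3·2^n − 2·4^n.

Base cases: S_1 = -2 and 3·2^1 − 2·4^1 = -2; S_2 = -20 and 3·2^2 − 2·4^2 = -20.
Assume S_j = 3·2^j − 2·4^j for all 1 ≤ j ≤ m, where m ≥ 2.
Then S_{m+1} = 6S_m − 8S_{m−1} = 6·(3·2^m − 2·4^m) − 8·(3·2^{m−1} − 2·4^{m−1}) = 3·(6·2 − 8)2^{m−1} − 2·(6·4 − 8)4^{m−1} = 12·2^{m−1} − 32·4^{m−1} = 3·2^{m+1} − 2·4^{m+1}.
Hence S_n = 3·2^n − 2·4^n for every n ≥ 1, by strong induction.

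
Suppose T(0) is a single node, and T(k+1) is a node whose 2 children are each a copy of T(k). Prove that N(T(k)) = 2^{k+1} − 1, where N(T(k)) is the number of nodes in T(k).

Base case: N(T(0)) = 1, and 2^{0+1} − 1 = 1.
Assume N(T(r)) = 2^{r+1} − 1.
Then N(T(r+1)) = 1 + 2N(T(r)) = 1 + 2(2^{r+1} − 1) = 2^{r+2} − 2 + 1 = 2^{r+2} − 1.
By induction, N(T(k)) = 2^{k+1} − 1 for all k ≥ 0.

N(T(k)) = 2^{k+1} − 1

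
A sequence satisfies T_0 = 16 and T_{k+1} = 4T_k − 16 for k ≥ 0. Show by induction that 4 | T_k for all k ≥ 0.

Base case: T_0 = 16 = 4·4, so 4 | T_0.
Assume 4 | T_m, so T_m = 4t for some integer t.
Then T_{m+1} = 4T_m − 16 = 4·(4t) − 16 = 4(4t − 4), so 4 | T_{m+1}.
This completes the inductive step, so 4 | T_k for all k ≥ 0.

4 | T_k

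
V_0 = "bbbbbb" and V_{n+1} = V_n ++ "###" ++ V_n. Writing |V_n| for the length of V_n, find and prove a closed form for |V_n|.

Claim: |V_n| = 9·2^n − 3.

Base case: |V_0| = 6, and 9·2^0 − 3 = 6.
Assume |V_j| = 9·2^j − 3.
Then |V_{j+1}| = |V_j| + 3 + |V_j| = 2|V_j| + 3 = 2(9·2^j − 3) + 3 = 9·2^{j+1} − 6 + 3 = 9·2^{j+1} − 3.
So the formula holds for j+1, and by induction |V_n| = 9·2^n − 3 for all n ≥ 0.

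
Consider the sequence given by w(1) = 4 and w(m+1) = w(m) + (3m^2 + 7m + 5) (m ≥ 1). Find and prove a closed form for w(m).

Claim: w(m) = m^3 + 2m^2 + 2m − 1.

Base case: w(1) = 4, and 1^3 + 2·1^2 + 2·1 − 1 = 4.
Assume w(k) = k^3 + 2k^2 + 2k − 1.
Then w(k+1) = w(k) + (3k^2 + 7k + 5) = (k^3 + 2k^2 + 2k − 1) + (3k^2 + 7k + 5) = k^3 + 5k^2 + 9k + 4,
and (k+1)^3 + 2·(k+1)^2 + 2·(k+1) − 1 = k^3 + 5k^2 + 9k + 4.
Hence w(m) = m^3 + 2m^2 + 2m − 1 for every m ≥ 1, by induction.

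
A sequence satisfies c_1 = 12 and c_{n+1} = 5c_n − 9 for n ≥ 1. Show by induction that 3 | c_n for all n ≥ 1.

Base case: c_1 = 12 = 3·4, so 3 | c_1.
Assume 3 | c_k, so c_k = 3t for some integer t.
Then c_{k+1} = 5c_k − 9 = 5·(3t) − 9 = 3(5t − 3), so 3 | c_{k+1}.
Hence 3 | c_n for every n ≥ 1, by induction.

3 | c_n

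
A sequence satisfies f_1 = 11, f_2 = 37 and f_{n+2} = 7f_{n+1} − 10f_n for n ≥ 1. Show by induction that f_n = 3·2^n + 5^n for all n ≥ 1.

Base cases: f_1 = 11 and 3·2^1 + 5^1 = 11; f_2 = 37 and 3·2^2 + 5^2 = 37.
Assume f_j = 3·2^j + 5^j for all 1 ≤ j ≤ m, where m ≥ 2.
Then f_{m+1} = 7f_m − 10f_{m−1} = 7·(3·2^m + 5^m) − 10·(3·2^{m−1} + 5^{m−1}) = 3·(7·2 − 10)2^{m−1} + (7·5 − 10)5^{m−1} = 12·2^{m−1} + 25·5^{m−1} = 3·2^{m+1} + 5^{m+1}.
By strong induction, f_n = 3·2^n + 5^n for all n ≥ 1.

f_n = 3·2^n + 5^n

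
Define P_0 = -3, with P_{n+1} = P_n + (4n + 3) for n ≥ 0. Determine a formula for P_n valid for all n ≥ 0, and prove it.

Claim: P_n = 2n^2 + n − 3.

Base case: P_0 = -3, and 2·0^2 + 0 − 3 = -3.
Assume P_r = 2r^2 + r − 3.
Then P_{r+1} = P_r + (4r + 3) = (2r^2 + r − 3) + (4r + 3) = 2r^2 + 5r,
and 2·(r+1)^2 + (r+1) − 3 = 2r^2 + 5r.
Hence P_n = 2n^2 + n − 3 for every n ≥ 0, by induction.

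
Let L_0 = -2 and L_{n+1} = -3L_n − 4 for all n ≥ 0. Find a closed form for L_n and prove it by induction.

Claim: L_n = -(-3)^n − 1.

Base case: L_0 = -2, and -(-3)^0 − 1 = -1 − 1 = -2.
Assume L_r = -(-3)^r − 1 for some r ≥ 0.
Then L_{r+1} = -3L_r − 4 = -3·(-(-3)^r − 1) − 4 = 3·(-3)^r + 3 − 4 = -(-3)^{r+1} − 1.
This completes the inductive step, so L_n = -(-3)^n − 1 for all n ≥ 0.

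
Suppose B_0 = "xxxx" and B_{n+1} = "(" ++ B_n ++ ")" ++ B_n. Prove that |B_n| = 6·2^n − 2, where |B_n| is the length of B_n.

Base case: |B_0| = 4, and 6·2^0 − 2 = 4.
Assume |B_m| = 6·2^m − 2.
Then |B_{m+1}| = 1 + |B_m| + 1 + |B_m| = 2|B_m| + 2 = 2(6·2^m − 2) + 2 = 6·2^{m+1} − 4 + 2 = 6·2^{m+1} − 2.
This completes the inductive step, so |B_n| = 6·2^n − 2 for all n ≥ 0.

|B_n| = 6·2^n − 2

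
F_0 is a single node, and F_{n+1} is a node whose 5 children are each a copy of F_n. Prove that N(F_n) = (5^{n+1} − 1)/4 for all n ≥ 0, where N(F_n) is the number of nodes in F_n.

Base case: N(F_0) = 1, and (5^{0+1} − 1)/4 = 1.
Assume N(F_k) = (5^{k+1} − 1)/4.
Then N(F_{k+1}) = 1 + 5N(F_k) = 1 + 5·(5^{k+1} − 1)/4 = 1 + (5^{k+2} − 5)/4 = (4 + 5^{k+2} − 5)/4 = (5^{k+2} − 1)/4.
This completes the inductive step, so N(F_n) = (5^{n+1} − 1)/4 for all n ≥ 0.

N(F_n) = (5^{n+1} − 1)/4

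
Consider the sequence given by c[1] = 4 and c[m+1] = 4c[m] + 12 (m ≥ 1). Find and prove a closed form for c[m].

Claim: c[m] = 2·4^m − 4.

Base case: c[1] = 4, and 2·4^1 − 4 = 8 − 4 = 4.
Assume c[r] = 2·4^r − 4 for some r ≥ 1.
Then c[r+1] = 4c[r] + 12 = 4·(2·4^r − 4) + 12 = 8·4^r − 16 + 12 = 2·4^{r+1} − 4.
By induction, c[m] = 2·4^m − 4 for all m ≥ 1.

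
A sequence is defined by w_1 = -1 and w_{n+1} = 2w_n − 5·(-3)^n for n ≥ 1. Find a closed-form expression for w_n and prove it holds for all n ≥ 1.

Claim: w_n = 2^n + (-3)^n.

Base case: w_1 = -1, and 2^1 + (-3)^1 = 2 − 3 = -1.
Assume w_m = 2^m + (-3)^m for some m ≥ 1.
Then w_{m+1} = 2w_m − 5·(-3)^m = 2·(2^m + (-3)^m) − 5·(-3)^m = 2^{m+1} + 2·(-3)^m − 5·(-3)^m = 2^{m+1} − 3·(-3)^m = 2^{m+1} + (-3)^{m+1}.
So the formula holds for m+1, and by induction w_n = 2^n + (-3)^n for all n ≥ 1.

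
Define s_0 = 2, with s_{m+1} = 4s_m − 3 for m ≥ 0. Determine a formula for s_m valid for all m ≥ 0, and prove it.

Claim: s_m = 4^m + 1.

Base case: s_0 = 2, and 4^0 + 1 = 1 + 1 = 2.
Assume s_k = 4^k + 1 for some k ≥ 0.
Then s_{k+1} = 4s_k − 3 = 4·(4^k + 1) − 3 = 4^{k+1} + 4 − 3 = 4^{k+1} + 1.
By induction, s_m = 4^m + 1 for all m ≥ 0.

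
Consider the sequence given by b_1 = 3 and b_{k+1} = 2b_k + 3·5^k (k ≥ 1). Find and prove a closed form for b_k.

Claim: b_k = -2^k + 5^k.

Base case: b_1 = 3, and -2^1 + 5^1 = -2 + 5 = 3.
Assume b_j = -2^j + 5^j for some j ≥ 1.
Then b_{j+1} = 2b_j + 3·5^j = 2·(-2^j + 5^j) + 3·5^j = -2^{j+1} + 2·5^j + 3·5^j = -2^{j+1} + 5·5^j = -2^{j+1} + 5^{j+1}.
By induction, b_k = -2^k + 5^k for all k ≥ 1.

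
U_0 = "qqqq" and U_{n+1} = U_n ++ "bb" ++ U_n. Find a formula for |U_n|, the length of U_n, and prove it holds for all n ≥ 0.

Claim: |U_n| = 6·2^n − 2.

Base case: |U_0| = 4, and 6·2^0 − 2 = 4.
Assume |U_k| = 6·2^k − 2.
Then |U_{k+1}| = |U_k| + 2 + |U_k| = 2|U_k| + 2 = 2(6·2^k − 2) + 2 = 6·2^{k+1} − 4 + 2 = 6·2^{k+1} − 2.
This completes the inductive step, so |U_n| = 6·2^n − 2 for all n ≥ 0.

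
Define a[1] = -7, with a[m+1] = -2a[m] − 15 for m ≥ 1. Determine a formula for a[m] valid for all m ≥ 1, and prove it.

Claim: a[m] = (-2)^m − 5.

Base case: a[1] = -7, and (-2)^1 − 5 = -2 − 5 = -7.
Assume a[r] = (-2)^r − 5 for some r ≥ 1.
Then a[r+1] = -2a[r] − 15 = -2·((-2)^r − 5) − 15 = -2·(-2)^r + 10 − 15 = (-2)^{r+1} − 5.
This completes the inductive step, so a[m] = (-2)^m − 5 for all m ≥ 1.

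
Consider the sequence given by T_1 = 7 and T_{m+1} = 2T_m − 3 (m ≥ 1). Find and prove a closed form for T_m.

Claim: T_m = 2^{m+1} + 3.

Base case: T_1 = 7, and 2^{1+1} + 3 = 4 + 3 = 7.
Assume T_r = 2^{r+1} + 3 for some r ≥ 1.
Then T_{r+1} = 2T_r − 3 = 2·(2^{r+1} + 3) − 3 = 2^{r+2} + 6 − 3 = 2^{r+2} + 3.
So the formula holds for r+1, and by induction T_m = 2^{m+1} + 3 for all m ≥ 1.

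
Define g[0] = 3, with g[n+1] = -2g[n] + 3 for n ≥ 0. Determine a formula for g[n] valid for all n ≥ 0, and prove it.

Claim: g[n] = 2·(-2)^n + 1.

Base case: g[0] = 3, and 2·(-2)^0 + 1 = 2 + 1 = 3.
Assume g[j] = 2·(-2)^j + 1 for some j ≥ 0.
Then g[j+1] = -2g[j] + 3 = -2·(2·(-2)^j + 1) + 3 = -4·(-2)^j − 2 + 3 = 2·(-2)^{j+1} + 1.
This completes the inductive step, so g[n] = 2·(-2)^n + 1 for all n ≥ 0.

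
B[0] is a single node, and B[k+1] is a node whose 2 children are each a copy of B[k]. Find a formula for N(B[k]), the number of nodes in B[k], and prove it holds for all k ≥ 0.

Claim: N(B[k]) = 2^{k+1} − 1.

Base case: N(B[0]) = 1, and 2^{0+1} − 1 = 1.
Assume N(B[m]) = 2^{m+1} − 1.
Then N(B[m+1]) = 1 + 2N(B[m]) = 1 + 2(2^{m+1} − 1) = 2^{m+2} − 2 + 1 = 2^{m+2} − 1.
By induction, N(B[k]) = 2^{k+1} − 1 for all k ≥ 0.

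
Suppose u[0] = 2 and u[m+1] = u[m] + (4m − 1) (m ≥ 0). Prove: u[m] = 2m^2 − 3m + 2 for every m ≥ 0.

Base case: u[0] = 2, and 2·0^2 − 3·0 + 2 = 2.
Assume u[k] = 2k^2 − 3k + 2.
Then u[k+1] = u[k] + (4k − 1) = (2k^2 − 3k + 2) + (4k − 1) = 2k^2 + k + 1,
and 2·(k+1)^2 − 3·(k+1) + 2 = 2k^2 + k + 1.
Hence u[m] = 2m^2 − 3m + 2 for every m ≥ 0, by induction.

u[m] = 2m^2 − 3m + 2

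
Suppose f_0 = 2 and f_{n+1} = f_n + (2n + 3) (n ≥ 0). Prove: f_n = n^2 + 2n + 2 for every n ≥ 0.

Base case: f_0 = 2, and 0^2 + 2·0 + 2 = 2.
Assume f_m = m^2 + 2m + 2.
Then f_{m+1} = f_m + (2m + 3) = (m^2 + 2m + 2) + (2m + 3) = m^2 + 4m + 5,
and (m+1)^2 + 2·(m+1) + 2 = m^2 + 4m + 5.
By induction, f_n = n^2 + 2n + 2 for all n ≥ 0.

f_n = n^2 + 2n + 2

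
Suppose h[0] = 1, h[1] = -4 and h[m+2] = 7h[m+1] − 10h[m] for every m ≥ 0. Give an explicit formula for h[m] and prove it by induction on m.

Claim: h[m] = 3·2^m − 2·5^m.

Base cases: h[0] = 1 and 3·2^0 − 2·5^0 = 1; h[1] = -4 and 3·2^1 − 2·5^1 = -4.
Assume h[j] = 3·2^j − 2·5^j for all 0 ≤ j ≤ k, where k ≥ 1.
Then h[k+1] = 7h[k] − 10h[k−1] = 7·(3·2^k − 2·5^k) − 10·(3·2^{k−1} − 2·5^{k−1}) = 3·(7·2 − 10)2^{k−1} − 2·(7·5 − 10)5^{k−1} = 12·2^{k−1} − 50·5^{k−1} = 3·2^{k+1} − 2·5^{k+1}.
Hence h[m] = 3·2^m − 2·5^m for every m ≥ 0, by strong induction.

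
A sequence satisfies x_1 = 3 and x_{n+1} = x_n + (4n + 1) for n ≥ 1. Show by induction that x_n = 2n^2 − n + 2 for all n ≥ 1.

Base case: x_1 = 3, and 2·1^2 − 1 + 2 = 3.
Assume x_m = 2m^2 − m + 2.
Then x_{m+1} = x_m + (4m + 1) = (2m^2 − m + 2) + (4m + 1) = 2m^2 + 3m + 3,
and 2·(m+1)^2 − (m+1) + 2 = 2m^2 + 3m + 3.
Hence x_n = 2n^2 − n + 2 for every n ≥ 1, by induction.

x_n = 2n^2 − n + 2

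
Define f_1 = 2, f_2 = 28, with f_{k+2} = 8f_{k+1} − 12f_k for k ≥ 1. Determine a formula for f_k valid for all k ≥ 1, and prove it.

Claim: f_k = 6^k − 2·2^k.

Base cases: f_1 = 2 and 6^1 − 2·2^1 = 2; f_2 = 28 and 6^2 − 2·2^2 = 28.
Assume f_j = 6^j − 2·2^j for all 1 ≤ j ≤ r, where r ≥ 2.
Then f_{r+1} = 8f_r − 12f_{r−1} = 8·(6^r − 2·2^r) − 12·(6^{r−1} − 2·2^{r−1}) = (8·6 − 12)6^{r−1} − 2·(8·2 − 12)2^{r−1} = 36·6^{r−1} − 8·2^{r−1} = 6^{r+1} − 2·2^{r+1}.
So the formula holds for r+1, and by strong induction f_k = 6^k − 2·2^k for all k ≥ 1.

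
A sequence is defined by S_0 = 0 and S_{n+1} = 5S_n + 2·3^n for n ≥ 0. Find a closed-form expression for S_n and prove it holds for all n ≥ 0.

Claim: S_n = 5^n − 3^n.

Base case: S_0 = 0, and 5^0 − 3^0 = 1 − 1 = 0.
Assume S_k = 5^k − 3^k for some k ≥ 0.
Then S_{k+1} = 5S_k + 2·3^k = 5·(5^k − 3^k) + 2·3^k = 5^{k+1} − 5·3^k + 2·3^k = 5^{k+1} − 3·3^k = 5^{k+1} − 3^{k+1}.
So the formula holds for k+1, and by induction S_n = 5^n − 3^n for all n ≥ 0.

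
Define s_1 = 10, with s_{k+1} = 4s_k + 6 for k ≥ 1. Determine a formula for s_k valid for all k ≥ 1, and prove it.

Claim: s_k = 3·4^k − 2.

Base case: s_1 = 10, and 3·4^1 − 2 = 12 − 2 = 10.
Assume s_m = 3·4^m − 2 for some m ≥ 1.
Then s_{m+1} = 4s_m + 6 = 4·(3·4^m − 2) + 6 = 12·4^m − 8 + 6 = 3·4^{m+1} − 2.
This completes the inductive step, so s_k = 3·4^k − 2 for all k ≥ 1.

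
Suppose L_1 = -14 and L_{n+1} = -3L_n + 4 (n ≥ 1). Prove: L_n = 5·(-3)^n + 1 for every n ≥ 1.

Base case: L_1 = -14, and 5·(-3)^1 + 1 = -15 + 1 = -14.
Assume L_r = 5·(-3)^r + 1 for some r ≥ 1.
Then L_{r+1} = -3L_r + 4 = -3·(5·(-3)^r + 1) + 4 = -15·(-3)^r − 3 + 4 = 5·(-3)^{r+1} + 1.
This completes the inductive step, so L_n = 5·(-3)^n + 1 for all n ≥ 1.

L_n = 5·(-3)^n + 1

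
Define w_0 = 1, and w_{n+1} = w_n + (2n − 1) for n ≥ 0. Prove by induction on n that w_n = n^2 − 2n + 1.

Base case: w_0 = 1, and 0^2 − 2·0 + 1 = 1.
Assume w_j = j^2 − 2j + 1.
Then w_{j+1} = w_j + (2j − 1) = (j^2 − 2j + 1) + (2j − 1) = j^2,
and (j+1)^2 − 2·(j+1) + 1 = j^2.
Hence w_n = n^2 − 2n + 1 for every n ≥ 0, by induction.

w_n = n^2 − 2n + 1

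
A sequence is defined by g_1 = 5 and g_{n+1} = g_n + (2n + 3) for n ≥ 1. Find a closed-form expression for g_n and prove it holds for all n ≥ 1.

Claim: g_n = n^2 + 2n + 2.

Base case: g_1 = 5, and 1^2 + 2·1 + 2 = 5.
Assume g_r = r^2 + 2r + 2.
Then g_{r+1} = g_r + (2r + 3) = (r^2 + 2r + 2) + (2r + 3) = r^2 + 4r + 5,
and (r+1)^2 + 2·(r+1) + 2 = r^2 + 4r + 5.
Hence g_n = n^2 + 2n + 2 for every n ≥ 1, by induction.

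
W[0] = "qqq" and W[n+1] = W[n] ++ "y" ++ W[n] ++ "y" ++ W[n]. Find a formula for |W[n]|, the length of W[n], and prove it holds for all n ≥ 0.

Claim: |W[n]| = 4·3^n − 1.

Base case: |W[0]| = 3, and 4·3^0 − 1 = 3.
Assume |W[m]| = 4·3^m − 1.
Then |W[m+1]| = 3|W[m]| + 2 = 3(4·3^m − 1) + 2 = 4·3^{m+1} − 3 + 2 = 4·3^{m+1} − 1.
Hence |W[n]| = 4·3^n − 1 for every n ≥ 0, by induction.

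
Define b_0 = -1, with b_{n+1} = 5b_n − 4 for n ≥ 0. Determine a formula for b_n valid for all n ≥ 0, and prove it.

Claim: b_n = -2·5^n + 1.

Base case: b_0 = -1, and -2·5^0 + 1 = -2 + 1 = -1.
Assume b_j = -2·5^j + 1 for some j ≥ 0.
Then b_{j+1} = 5b_j − 4 = 5·(-2·5^j + 1) − 4 = -10·5^j + 5 − 4 = -2·5^{j+1} + 1.
Hence b_n = -2·5^n + 1 for every n ≥ 0, by induction.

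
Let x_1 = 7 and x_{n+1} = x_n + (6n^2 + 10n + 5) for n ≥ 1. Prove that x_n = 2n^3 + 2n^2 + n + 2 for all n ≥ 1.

Base case: x_1 = 7, and 2·1^3 + 2·1^2 + 1 + 2 = 7.
Assume x_j = 2j^3 + 2j^2 + j + 2.
Then x_{j+1} = x_j + (6j^2 + 10j + 5) = (2j^3 + 2j^2 + j + 2) + (6j^2 + 10j + 5) = 2j^3 + 8j^2 + 11j + 7,
and 2·(j+1)^3 + 2·(j+1)^2 + (j+1) + 2 = 2j^3 + 8j^2 + 11j + 7.
This completes the inductive step, so x_n = 2n^3 + 2n^2 + n + 2 for all n ≥ 1.

x_n = 2n^3 + 2n^2 + n + 2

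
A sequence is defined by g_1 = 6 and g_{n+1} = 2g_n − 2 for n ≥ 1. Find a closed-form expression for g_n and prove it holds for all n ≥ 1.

Claim: g_n = 2^{n+1} + 2.

Base case: g_1 = 6, and 2^{1+1} + 2 = 4 + 2 = 6.
Assume g_m = 2^{m+1} + 2 for some m ≥ 1.
Then g_{m+1} = 2g_m − 2 = 2·(2^{m+1} + 2) − 2 = 2^{m+2} + 4 − 2 = 2^{m+2} + 2.
By induction, g_n = 2^{n+1} + 2 for all n ≥ 1.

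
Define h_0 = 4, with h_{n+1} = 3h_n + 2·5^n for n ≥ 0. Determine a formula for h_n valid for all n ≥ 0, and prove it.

Claim: h_n = 3·3^n + 5^n.

Base case: h_0 = 4, and 3·3^0 + 5^0 = 3 + 1 = 4.
Assume h_k = 3·3^k + 5^k for some k ≥ 0.
Then h_{k+1} = 3h_k + 2·5^k = 3·(3·3^k + 5^k) + 2·5^k = 3·3^{k+1} + 3·5^k + 2·5^k = 3·3^{k+1} + 5·5^k = 3·3^{k+1} + 5^{k+1}.
By induction, h_n = 3·3^n + 5^n for all n ≥ 0.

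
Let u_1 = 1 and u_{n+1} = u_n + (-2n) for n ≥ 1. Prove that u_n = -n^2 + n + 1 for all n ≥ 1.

Base case: u_1 = 1, and -1^2 + 1 + 1 = 1.
Assume u_m = -m^2 + m + 1.
Then u_{m+1} = u_m + (-2m) = (-m^2 + m + 1) + (-2m) = -m^2 − m + 1,
and -(m+1)^2 + (m+1) + 1 = -m^2 − m + 1.
By induction, u_n = -n^2 + n + 1 for all n ≥ 1.

u_n = -n^2 + n + 1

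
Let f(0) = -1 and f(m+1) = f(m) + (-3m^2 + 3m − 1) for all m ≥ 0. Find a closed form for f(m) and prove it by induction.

Claim: f(m) = -m^3 + 3m^2 − 3m − 1.

Base case: f(0) = -1, and -0^3 + 3·0^2 − 3·0 − 1 = -1.
Assume f(k) = -k^3 + 3k^2 − 3k − 1.
Then f(k+1) = f(k) + (-3k^2 + 3k − 1) = (-k^3 + 3k^2 − 3k − 1) + (-3k^2 + 3k − 1) = -k^3 − 2,
and -(k+1)^3 + 3·(k+1)^2 − 3·(k+1) − 1 = -k^3 − 2.
By induction, f(m) = -m^3 + 3m^2 − 3m − 1 for all m ≥ 0.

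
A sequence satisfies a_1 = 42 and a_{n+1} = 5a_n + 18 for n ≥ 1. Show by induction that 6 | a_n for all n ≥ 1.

Base case: a_1 = 42 = 6·7, so 6 | a_1.
Assume 6 | a_r, so a_r = 6t for some integer t.
Then a_{r+1} = 5a_r + 18 = 5·(6t) + 18 = 6(5t + 3), so 6 | a_{r+1}.
By induction, 6 | a_n for all n ≥ 1.

6 | a_n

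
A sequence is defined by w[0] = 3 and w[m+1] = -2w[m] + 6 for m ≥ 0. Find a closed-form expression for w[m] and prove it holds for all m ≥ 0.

Claim: w[m] = (-2)^m + 2.

Base case: w[0] = 3, and (-2)^0 + 2 = 1 + 2 = 3.
Assume w[k] = (-2)^k + 2 for some k ≥ 0.
Then w[k+1] = -2w[k] + 6 = -2·((-2)^k + 2) + 6 = -2·(-2)^k − 4 + 6 = (-2)^{k+1} + 2.
Hence w[m] = (-2)^m + 2 for every m ≥ 0, by induction.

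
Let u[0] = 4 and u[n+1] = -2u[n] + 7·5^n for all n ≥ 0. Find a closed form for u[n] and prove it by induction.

Claim: u[n] = 3·(-2)^n + 5^n.

Base case: u[0] = 4, and 3·(-2)^0 + 5^0 = 3 + 1 = 4.
Assume u[m] = 3·(-2)^m + 5^m for some m ≥ 0.
Then u[m+1] = -2u[m] + 7·5^m = -2·(3·(-2)^m + 5^m) + 7·5^m = 3·(-2)^{m+1} − 2·5^m + 7·5^m = 3·(-2)^{m+1} + 5·5^m = 3·(-2)^{m+1} + 5^{m+1}.
Hence u[n] = 3·(-2)^n + 5^n for every n ≥ 0, by induction.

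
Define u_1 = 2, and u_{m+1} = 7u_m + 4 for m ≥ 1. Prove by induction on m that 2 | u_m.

Base case: u_1 = 2 = 2·1, so 2 | u_1.
Assume 2 | u_j, so u_j = 2t for some integer t.
Then u_{j+1} = 7u_j + 4 = 7·(2t) + 4 = 2(7t + 2), so 2 | u_{j+1}.
This completes the inductive step, so 2 | u_m for all m ≥ 1.

2 | u_m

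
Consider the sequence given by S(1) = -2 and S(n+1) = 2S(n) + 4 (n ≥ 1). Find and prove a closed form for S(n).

Claim: S(n) = 2^n − 4.

Base case: S(1) = -2, and 2^1 − 4 = 2 − 4 = -2.
Assume S(j) = 2^j − 4 for some j ≥ 1.
Then S(j+1) = 2S(j) + 4 = 2·(2^j − 4) + 4 = 2^{j+1} − 8 + 4 = 2^{j+1} − 4.
This completes the inductive step, so S(n) = 2^n − 4 for all n ≥ 1.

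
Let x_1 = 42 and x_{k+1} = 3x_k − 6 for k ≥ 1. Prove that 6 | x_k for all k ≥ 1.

Base case: x_1 = 42 = 6·7, so 6 | x_1.
Assume 6 | x_j, so x_j = 6t for some integer t.
Then x_{j+1} = 3x_j − 6 = 3·(6t) − 6 = 6(3t − 1), so 6 | x_{j+1}.
This completes the inductive step, so 6 | x_k for all k ≥ 1.

6 | x_k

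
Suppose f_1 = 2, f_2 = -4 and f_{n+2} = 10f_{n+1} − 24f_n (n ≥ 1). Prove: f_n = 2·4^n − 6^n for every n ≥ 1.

Base cases: f_1 = 2 and 2·4^1 − 6^1 = 2; f_2 = -4 and 2·4^2 − 6^2 = -4.
Assume f_j = 2·4^j − 6^j for all 1 ≤ j ≤ m, where m ≥ 2.
Then f_{m+1} = 10f_m − 24f_{m−1} = 10·(2·4^m − 6^m) − 24·(2·4^{m−1} − 6^{m−1}) = 2·(10·4 − 24)4^{m−1} − (10·6 − 24)6^{m−1} = 32·4^{m−1} − 36·6^{m−1} = 2·4^{m+1} − 6^{m+1}.
Hence f_n = 2·4^n − 6^n for every n ≥ 1, by strong induction.

f_n = 2·4^n − 6^n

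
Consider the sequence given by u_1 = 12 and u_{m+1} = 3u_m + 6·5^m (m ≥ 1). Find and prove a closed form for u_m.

Claim: u_m = -3^m + 3·5^m.

Base case: u_1 = 12, and -3^1 + 3·5^1 = -3 + 15 = 12.
Assume u_r = -3^r + 3·5^r for some r ≥ 1.
Then u_{r+1} = 3u_r + 6·5^r = 3·(-3^r + 3·5^r) + 6·5^r = -3^{r+1} + 9·5^r + 6·5^r = -3^{r+1} + 15·5^r = -3^{r+1} + 3·5^{r+1}.
Hence u_m = -3^m + 3·5^m for every m ≥ 1, by induction.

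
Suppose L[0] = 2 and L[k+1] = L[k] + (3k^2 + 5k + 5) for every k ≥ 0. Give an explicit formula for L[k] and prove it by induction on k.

Claim: L[k] = k^3 + k^2 + 3k + 2.

Base case: L[0] = 2, and 0^3 + 0^2 + 3·0 + 2 = 2.
Assume L[r] = r^3 + r^2 + 3r + 2.
Then L[r+1] = L[r] + (3r^2 + 5r + 5) = (r^3 + r^2 + 3r + 2) + (3r^2 + 5r + 5) = r^3 + 4r^2 + 8r + 7,
and (r+1)^3 + (r+1)^2 + 3·(r+1) + 2 = r^3 + 4r^2 + 8r + 7.
This completes the inductive step, so L[k] = k^3 + k^2 + 3k + 2 for all k ≥ 0.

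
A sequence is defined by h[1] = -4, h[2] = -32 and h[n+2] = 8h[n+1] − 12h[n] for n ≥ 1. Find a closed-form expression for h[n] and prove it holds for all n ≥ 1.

Claim: h[n] = -6^n + 2^n.

Base cases: h[1] = -4 and -6^1 + 2^1 = -4; h[2] = -32 and -6^2 + 2^2 = -32.
Assume h[i] = -6^i + 2^i for all 1 ≤ i ≤ j, where j ≥ 2.
Then h[j+1] = 8h[j] − 12h[j−1] = 8·(-6^j + 2^j) − 12·(-6^{j−1} + 2^{j−1}) = -(8·6 − 12)6^{j−1} + (8·2 − 12)2^{j−1} = -36·6^{j−1} + 4·2^{j−1} = -6^{j+1} + 2^{j+1}.
By strong induction, h[n] = -6^n + 2^n for all n ≥ 1.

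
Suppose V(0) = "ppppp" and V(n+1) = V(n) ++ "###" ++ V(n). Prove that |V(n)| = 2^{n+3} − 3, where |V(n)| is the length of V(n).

Base case: |V(0)| = 5, and 2^{0+3} − 3 = 5.
Assume |V(m)| = 2^{m+3} − 3.
Then |V(m+1)| = |V(m)| + 3 + |V(m)| = 2|V(m)| + 3 = 2(2^{m+3} − 3) + 3 = 2^{m+1+3} − 6 + 3 = 2^{m+1+3} − 3.
So the formula holds for m+1, and by induction |V(n)| = 2^{n+3} − 3 for all n ≥ 0.

|V(n)| = 2^{n+3} − 3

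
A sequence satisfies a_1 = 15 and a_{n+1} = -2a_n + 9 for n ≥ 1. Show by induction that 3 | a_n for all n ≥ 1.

Base case: a_1 = 15 = 3·5, so 3 | a_1.
Assume 3 | a_j, so a_j = 3t for some integer t.
Then a_{j+1} = -2a_j + 9 = -2·(3t) + 9 = 3(-2t + 3), so 3 | a_{j+1}.
By induction, 3 | a_n for all n ≥ 1.

3 | a_n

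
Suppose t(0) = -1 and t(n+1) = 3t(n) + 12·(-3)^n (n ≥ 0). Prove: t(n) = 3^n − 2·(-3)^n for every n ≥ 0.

Base case: t(0) = -1, and 3^0 − 2·(-3)^0 = 1 − 2 = -1.
Assume t(m) = 3^m − 2·(-3)^m for some m ≥ 0.
Then t(m+1) = 3t(m) + 12·(-3)^m = 3·(3^m − 2·(-3)^m) + 12·(-3)^m = 3^{m+1} − 6·(-3)^m + 12·(-3)^m = 3^{m+1} + 6·(-3)^m = 3^{m+1} − 2·(-3)^{m+1}.
This completes the inductive step, so t(n) = 3^n − 2·(-3)^n for all n ≥ 0.

t(n) = 3^n − 2·(-3)^n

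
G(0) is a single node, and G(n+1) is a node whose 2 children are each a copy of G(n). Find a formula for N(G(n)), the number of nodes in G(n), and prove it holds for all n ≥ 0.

Claim: N(G(n)) = 2^{n+1} − 1.

Base case: N(G(0)) = 1, and 2^{0+1} − 1 = 1.
Assume N(G(r)) = 2^{r+1} − 1.
Then N(G(r+1)) = 1 + 2N(G(r)) = 1 + 2(2^{r+1} − 1) = 2^{r+2} − 2 + 1 = 2^{r+2} − 1.
Hence N(G(n)) = 2^{n+1} − 1 for every n ≥ 0, by induction.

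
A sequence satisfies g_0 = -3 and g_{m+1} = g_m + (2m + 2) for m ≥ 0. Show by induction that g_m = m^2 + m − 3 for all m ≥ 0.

Base case: g_0 = -3, and 0^2 + 0 − 3 = -3.
Assume g_r = r^2 + r − 3.
Then g_{r+1} = g_r + (2r + 2) = (r^2 + r − 3) + (2r + 2) = r^2 + 3r − 1,
and (r+1)^2 + (r+1) − 3 = r^2 + 3r − 1.
By induction, g_m = m^2 + m − 3 for all m ≥ 0.

g_m = m^2 + m − 3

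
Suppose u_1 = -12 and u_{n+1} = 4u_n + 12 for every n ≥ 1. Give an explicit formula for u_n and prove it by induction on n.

Claim: u_n = -2·4^n − 4.

Base case: u_1 = -12, and -2·4^1 − 4 = -8 − 4 = -12.
Assume u_k = -2·4^k − 4 for some k ≥ 1.
Then u_{k+1} = 4u_k + 12 = 4·(-2·4^k − 4) + 12 = -8·4^k − 16 + 12 = -2·4^{k+1} − 4.
So the formula holds for k+1, and by induction u_n = -2·4^n − 4 for all n ≥ 1.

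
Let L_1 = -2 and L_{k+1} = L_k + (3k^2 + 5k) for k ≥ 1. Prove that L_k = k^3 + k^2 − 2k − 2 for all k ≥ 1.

Base case: L_1 = -2, and 1^3 + 1^2 − 2·1 − 2 = -2.
Assume L_j = j^3 + j^2 − 2j − 2.
Then L_{j+1} = L_j + (3j^2 + 5j) = (j^3 + j^2 − 2j − 2) + (3j^2 + 5j) = j^3 + 4j^2 + 3j − 2,
and (j+1)^3 + (j+1)^2 − 2·(j+1) − 2 = j^3 + 4j^2 + 3j − 2.
By induction, L_k = k^3 + k^2 − 2k − 2 for all k ≥ 1.

L_k = k^3 + k^2 − 2k − 2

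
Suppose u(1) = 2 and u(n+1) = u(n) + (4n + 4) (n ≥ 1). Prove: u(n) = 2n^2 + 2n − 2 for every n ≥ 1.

Base case: u(1) = 2, and 2·1^2 + 2·1 − 2 = 2.
Assume u(k) = 2k^2 + 2k − 2.
Then u(k+1) = u(k) + (4k + 4) = (2k^2 + 2k − 2) + (4k + 4) = 2k^2 + 6k + 2,
and 2·(k+1)^2 + 2·(k+1) − 2 = 2k^2 + 6k + 2.
This completes the inductive step, so u(n) = 2n^2 + 2n − 2 for all n ≥ 1.

u(n) = 2n^2 + 2n − 2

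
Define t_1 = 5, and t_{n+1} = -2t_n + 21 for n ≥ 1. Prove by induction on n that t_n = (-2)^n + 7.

Base case: t_1 = 5, and (-2)^1 + 7 = -2 + 7 = 5.
Assume t_r = (-2)^r + 7 for some r ≥ 1.
Then t_{r+1} = -2t_r + 21 = -2·((-2)^r + 7) + 21 = -2·(-2)^r − 14 + 21 = (-2)^{r+1} + 7.
This completes the inductive step, so t_n = (-2)^n + 7 for all n ≥ 1.

t_n = (-2)^n + 7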